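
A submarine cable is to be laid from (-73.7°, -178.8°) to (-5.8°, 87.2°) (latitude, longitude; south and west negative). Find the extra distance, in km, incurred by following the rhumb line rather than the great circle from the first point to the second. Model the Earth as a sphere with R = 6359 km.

Great circle: cos σ = sin φ₁ sin φ₂ + cos φ₁ cos φ₂ cos Δλ,  σ = 1.4932 rad → d_gc = 9495.3 km
Rhumb line: Δψ = +1.8420, q = Δφ/Δψ = 0.6434, d_rh = R√(Δφ²+q²Δλ²) = 10091.6 km
Excess = 10091.6 − 9495.3 = 596.3 ≈ 596 km

596 km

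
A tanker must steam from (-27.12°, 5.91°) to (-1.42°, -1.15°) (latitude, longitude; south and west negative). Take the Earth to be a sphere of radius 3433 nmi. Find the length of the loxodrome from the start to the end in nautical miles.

Δψ = ln[tan(π/4+φ₂/2)/tan(π/4+φ₁/2)] = +0.4673;  Δφ = +0.4485 rad,  Δλ = -0.1232 rad
q = Δφ/Δψ = 0.9599
d = R·√(Δφ² + q²Δλ²) = 3433·0.46388 = 1593 nmi

1593 nmi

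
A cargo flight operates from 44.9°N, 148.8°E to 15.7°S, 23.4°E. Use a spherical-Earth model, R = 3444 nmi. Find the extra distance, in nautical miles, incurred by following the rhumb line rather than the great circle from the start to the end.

231 nmi

Great circle: cos σ = sin φ₁ sin φ₂ + cos φ₁ cos φ₂ cos Δλ,  σ = 2.1969 rad → d_gc = 7566.3 nmi
Rhumb line: Δψ = -1.1564, q = Δφ/Δψ = 0.9146, d_rh = R√(Δφ²+q²Δλ²) = 7797.2 nmi
Excess = 7797.2 − 7566.3 = 230.9 ≈ 231 nmi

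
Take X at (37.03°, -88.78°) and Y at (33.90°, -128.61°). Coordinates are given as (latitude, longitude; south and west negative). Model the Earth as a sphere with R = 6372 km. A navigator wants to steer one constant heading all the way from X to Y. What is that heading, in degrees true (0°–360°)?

Meridional parts: M(φ₁)=+0.6966, M(φ₂)=+0.6296 → ΔM = -0.0671;  Δλ = -0.6952 rad
tan C = Δλ / ΔM = +10.3617 → C = 264.49°

264.5°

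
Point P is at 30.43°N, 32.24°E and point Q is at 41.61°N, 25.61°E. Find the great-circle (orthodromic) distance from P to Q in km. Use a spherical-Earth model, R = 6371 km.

cos σ = sin φ₁ sin φ₂ + cos φ₁ cos φ₂ cos Δλ
      = sin(30.43°)sin(41.61°) + cos(30.43°)cos(41.61°)cos(-6.63°) = 0.9767
σ = 12.390° → d = Rσ = 6371·0.21624 = 1378 km

1378 km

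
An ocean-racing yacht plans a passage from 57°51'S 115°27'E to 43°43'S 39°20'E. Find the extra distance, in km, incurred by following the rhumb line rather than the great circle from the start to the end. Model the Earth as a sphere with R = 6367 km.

258 km

Great circle: cos σ = sin φ₁ sin φ₂ + cos φ₁ cos φ₂ cos Δλ,  σ = 0.8266 rad → d_gc = 5262.8 km
Rhumb line: Δψ = +0.3942, q = Δφ/Δψ = 0.6258, d_rh = R√(Δφ²+q²Δλ²) = 5521.2 km
Excess = 5521.2 − 5262.8 = 258.4 ≈ 258 km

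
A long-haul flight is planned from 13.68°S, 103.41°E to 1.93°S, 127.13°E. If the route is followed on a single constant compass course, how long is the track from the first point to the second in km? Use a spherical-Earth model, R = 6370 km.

Rhumb course C = atan2(Δλ, Δψ) with Δψ = ln[tan(π/4+φ₂/2)/tan(π/4+φ₁/2)] = +0.2074, Δλ = +0.4140 → C = 63.39°
d = R·|Δφ| / |cos C| = 6370·0.20508 / 0.44786 = 2917 km

2917 km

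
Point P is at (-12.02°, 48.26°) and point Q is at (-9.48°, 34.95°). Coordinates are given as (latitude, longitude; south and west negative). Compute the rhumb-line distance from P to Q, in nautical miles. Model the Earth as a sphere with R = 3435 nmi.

Δψ = ln[tan(π/4+φ₂/2)/tan(π/4+φ₁/2)] = +0.0451;  Δφ = +0.0443 rad,  Δλ = -0.2323 rad
q = Δφ/Δψ = 0.9824
d = R·√(Δφ² + q²Δλ²) = 3435·0.23247 = 799 nmi

799 nmi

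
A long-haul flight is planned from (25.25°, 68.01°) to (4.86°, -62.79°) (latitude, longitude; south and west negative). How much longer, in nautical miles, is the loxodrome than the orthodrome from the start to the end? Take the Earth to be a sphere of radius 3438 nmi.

218 nmi

Great circle: cos σ = sin φ₁ sin φ₂ + cos φ₁ cos φ₂ cos Δλ,  σ = 2.1564 rad → d_gc = 7413.8 nmi
Rhumb line: Δψ = -0.3708, q = Δφ/Δψ = 0.9598, d_rh = R√(Δφ²+q²Δλ²) = 7631.9 nmi
Excess = 7631.9 − 7413.8 = 218.1 ≈ 218 nmi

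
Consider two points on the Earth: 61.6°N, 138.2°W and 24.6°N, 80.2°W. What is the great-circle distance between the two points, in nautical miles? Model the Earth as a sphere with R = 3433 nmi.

3203 nmi

Haversine: a = sin²(Δφ/2)+cos φ₁ cos φ₂ sin²(Δλ/2) = 0.20233;  σ = 2·atan2(√a,√(1−a))
σ = 53.463° → d = Rσ = 3433·0.93310 = 3203 nmi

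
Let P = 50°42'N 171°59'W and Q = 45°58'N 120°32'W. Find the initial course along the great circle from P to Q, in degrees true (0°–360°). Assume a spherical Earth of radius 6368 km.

77.5°

N = sin Δλ·cos φ₂ = +0.5436;  D = cos φ₁ sin φ₂ − sin φ₁ cos φ₂ cos Δλ = +0.1202
initial course = atan2(N, D) = 77.54°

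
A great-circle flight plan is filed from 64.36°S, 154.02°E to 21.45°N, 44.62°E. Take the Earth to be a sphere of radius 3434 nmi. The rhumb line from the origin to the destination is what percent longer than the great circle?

Great circle: σ = 2.0527 rad → d_gc = Rσ = 7048.9 nmi
Rhumb: Δφ = +1.4977, Δλ = -1.9094, Δψ = +1.8638, q = Δφ/Δψ = 0.8036 → d_rh = R√(Δφ²+q²Δλ²) = 7362.8 nmi
Excess = (7362.8 − 7048.9) / 7048.9 = 313.9 / 7048.9 = 4.453% ≈ 4.5%

4.5%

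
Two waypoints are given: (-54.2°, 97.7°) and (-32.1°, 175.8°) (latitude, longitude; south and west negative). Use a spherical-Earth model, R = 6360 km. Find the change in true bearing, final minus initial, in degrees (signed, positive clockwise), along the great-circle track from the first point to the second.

-59.0°

Initial bearing θ₁ = atan2(sin Δλ cos φ₂, cos φ₁ sin φ₂ − sin φ₁ cos φ₂ cos Δλ) = 101.53°
Final bearing θ₂ = (initial bearing from the destination back to the start) + 180° = 42.58°
Δθ = θ₂ − θ₁ = -59.0°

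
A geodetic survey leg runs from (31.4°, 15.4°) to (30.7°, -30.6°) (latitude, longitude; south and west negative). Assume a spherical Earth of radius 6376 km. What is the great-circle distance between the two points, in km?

cos σ = sin φ₁ sin φ₂ + cos φ₁ cos φ₂ cos Δλ
      = sin(31.40°)sin(30.70°) + cos(31.40°)cos(30.70°)cos(-46.00°) = 0.7758
σ = 39.120° → d = Rσ = 6376·0.68277 = 4353 km

4353 km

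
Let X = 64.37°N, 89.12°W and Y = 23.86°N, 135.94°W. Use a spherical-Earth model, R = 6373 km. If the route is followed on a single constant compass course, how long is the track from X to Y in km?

5706 km

Δψ = ln[tan(π/4+φ₂/2)/tan(π/4+φ₁/2)] = -1.0517;  Δφ = -0.7070 rad,  Δλ = -0.8172 rad
q = Δφ/Δψ = 0.6723
d = R·√(Δφ² + q²Δλ²) = 6373·0.89537 = 5706 km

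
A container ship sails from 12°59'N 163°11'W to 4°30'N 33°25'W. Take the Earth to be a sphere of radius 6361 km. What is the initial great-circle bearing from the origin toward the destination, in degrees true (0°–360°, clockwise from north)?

θ = atan2( sin Δλ·cos φ₂ ,  cos φ₁ sin φ₂ − sin φ₁ cos φ₂ cos Δλ )
  = atan2(+0.7663, +0.2197) = 74.00°

74.0°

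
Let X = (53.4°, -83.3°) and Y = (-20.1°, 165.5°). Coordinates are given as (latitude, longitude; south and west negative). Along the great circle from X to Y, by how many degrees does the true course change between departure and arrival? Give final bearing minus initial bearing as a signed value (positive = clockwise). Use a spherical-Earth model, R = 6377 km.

Initial bearing θ₁ = atan2(sin Δλ cos φ₂, cos φ₁ sin φ₂ − sin φ₁ cos φ₂ cos Δλ) = 274.42°
Final bearing θ₂ = (initial bearing from the destination back to the start) + 180° = 219.27°
Δθ = θ₂ − θ₁ = -55.2°

-55.2°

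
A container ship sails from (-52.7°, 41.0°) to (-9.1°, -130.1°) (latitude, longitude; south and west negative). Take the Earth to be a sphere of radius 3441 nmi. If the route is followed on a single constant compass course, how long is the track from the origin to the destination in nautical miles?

Rhumb course C = atan2(Δλ, Δψ) with Δψ = ln[tan(π/4+φ₂/2)/tan(π/4+φ₁/2)] = +0.9267, Δλ = -2.9863 → C = 287.24°
d = R·|Δφ| / |cos C| = 3441·0.76096 / 0.29637 = 8835 nmi

8835 nmi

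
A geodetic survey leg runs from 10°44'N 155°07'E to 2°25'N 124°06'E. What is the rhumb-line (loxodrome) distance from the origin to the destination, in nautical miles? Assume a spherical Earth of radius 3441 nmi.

1915 nmi

Rhumb course C = atan2(Δλ, Δψ) with Δψ = ln[tan(π/4+φ₂/2)/tan(π/4+φ₁/2)] = -0.1462, Δλ = -0.5413 → C = 254.88°
d = R·|Δφ| / |cos C| = 3441·0.14515 / 0.26080 = 1915 nmi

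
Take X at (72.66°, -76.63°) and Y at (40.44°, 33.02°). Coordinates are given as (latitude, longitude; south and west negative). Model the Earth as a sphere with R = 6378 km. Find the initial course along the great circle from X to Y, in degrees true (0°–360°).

N = sin Δλ·cos φ₂ = +0.7168;  D = cos φ₁ sin φ₂ − sin φ₁ cos φ₂ cos Δλ = +0.4376
initial course = atan2(N, D) = 58.59°

58.6°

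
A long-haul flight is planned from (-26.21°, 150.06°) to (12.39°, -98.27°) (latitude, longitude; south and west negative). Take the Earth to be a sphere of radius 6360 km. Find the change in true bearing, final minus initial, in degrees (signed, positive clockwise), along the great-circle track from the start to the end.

-21.3°

Initial bearing θ₁ = atan2(sin Δλ cos φ₂, cos φ₁ sin φ₂ − sin φ₁ cos φ₂ cos Δλ) = 87.90°
Final bearing θ₂ = (initial bearing from the destination back to the start) + 180° = 66.63°
Δθ = θ₂ − θ₁ = -21.3°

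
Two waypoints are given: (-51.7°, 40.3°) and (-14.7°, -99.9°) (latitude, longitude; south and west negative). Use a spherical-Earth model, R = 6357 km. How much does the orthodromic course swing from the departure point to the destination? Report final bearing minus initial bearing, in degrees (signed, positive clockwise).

Initial bearing θ₁ = atan2(sin Δλ cos φ₂, cos φ₁ sin φ₂ − sin φ₁ cos φ₂ cos Δλ) = 219.90°
Final bearing θ₂ = (initial bearing from the destination back to the start) + 180° = 335.73°
Δθ = θ₂ − θ₁ = +115.8°

+115.8°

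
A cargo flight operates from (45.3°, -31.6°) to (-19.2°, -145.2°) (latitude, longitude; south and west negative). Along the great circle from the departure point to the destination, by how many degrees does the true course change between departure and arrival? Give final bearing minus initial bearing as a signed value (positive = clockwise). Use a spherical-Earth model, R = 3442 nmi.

At departure: θ₁ = atan2(sin Δλ cos φ₂, cos φ₁ sin φ₂ − sin φ₁ cos φ₂ cos Δλ) = 272.48°
At arrival: θ₂ = atan2(sin Δλ cos φ₁, −cos φ₂ sin φ₁ + sin φ₂ cos φ₁ cos Δλ) = 228.08°
Δθ = θ₂ − θ₁ = -44.4°

-44.4°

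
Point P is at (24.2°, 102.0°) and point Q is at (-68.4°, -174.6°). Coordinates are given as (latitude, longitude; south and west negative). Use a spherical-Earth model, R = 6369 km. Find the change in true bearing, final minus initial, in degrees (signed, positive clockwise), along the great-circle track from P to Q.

-51.8°

Initial bearing θ₁ = atan2(sin Δλ cos φ₂, cos φ₁ sin φ₂ − sin φ₁ cos φ₂ cos Δλ) = 157.09°
Final bearing θ₂ = (initial bearing from the destination back to the start) + 180° = 105.33°
Δθ = θ₂ − θ₁ = -51.8°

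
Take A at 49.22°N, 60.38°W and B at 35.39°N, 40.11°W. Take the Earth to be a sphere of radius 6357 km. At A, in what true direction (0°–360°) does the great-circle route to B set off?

125.4°

θ = atan2( sin Δλ·cos φ₂ ,  cos φ₁ sin φ₂ − sin φ₁ cos φ₂ cos Δλ )
  = atan2(+0.2824, -0.2008) = 125.41°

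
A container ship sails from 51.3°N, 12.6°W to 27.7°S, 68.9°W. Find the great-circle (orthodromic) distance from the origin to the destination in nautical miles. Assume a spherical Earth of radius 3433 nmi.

5584 nmi

cos σ = sin φ₁ sin φ₂ + cos φ₁ cos φ₂ cos Δλ
      = sin(51.30°)sin(-27.70°) + cos(51.30°)cos(-27.70°)cos(-56.30°) = -0.0556
σ = 93.189° → d = Rσ = 3433·1.62645 = 5584 nmi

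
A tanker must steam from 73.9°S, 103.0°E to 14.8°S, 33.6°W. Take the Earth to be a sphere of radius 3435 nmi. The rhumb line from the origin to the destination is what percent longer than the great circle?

17.1%

Great circle: σ = 1.5202 rad → d_gc = Rσ = 5221.7 nmi
Rhumb: Δφ = +1.0315, Δλ = -2.3841, Δψ = +1.6947, q = Δφ/Δψ = 0.6087 → d_rh = R√(Δφ²+q²Δλ²) = 6115.5 nmi
Excess = (6115.5 − 5221.7) / 5221.7 = 893.8 / 5221.7 = 17.12% ≈ 17.1%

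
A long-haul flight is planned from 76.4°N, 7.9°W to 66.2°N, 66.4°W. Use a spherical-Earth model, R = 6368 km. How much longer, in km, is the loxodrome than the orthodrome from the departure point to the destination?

Great circle: cos σ = sin φ₁ sin φ₂ + cos φ₁ cos φ₂ cos Δλ,  σ = 0.3514 rad → d_gc = 2237.8 km
Rhumb line: Δψ = -0.5694, q = Δφ/Δψ = 0.3126, d_rh = R√(Δφ²+q²Δλ²) = 2327.5 km
Excess = 2327.5 − 2237.8 = 89.7 ≈ 90 km

90 km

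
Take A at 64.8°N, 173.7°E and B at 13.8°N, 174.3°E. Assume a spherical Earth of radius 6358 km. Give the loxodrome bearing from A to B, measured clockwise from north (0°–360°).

Meridional parts: M(φ₁)=+1.4982, M(φ₂)=+0.2432 → ΔM = -1.2550;  Δλ = +0.0105 rad
tan C = Δλ / ΔM = -0.0083 → C = 179.52°

179.5°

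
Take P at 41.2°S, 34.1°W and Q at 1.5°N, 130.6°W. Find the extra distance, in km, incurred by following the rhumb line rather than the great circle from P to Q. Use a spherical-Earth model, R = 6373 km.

221 km

Great circle: cos σ = sin φ₁ sin φ₂ + cos φ₁ cos φ₂ cos Δλ,  σ = 1.6734 rad → d_gc = 10664.4 km
Rhumb line: Δψ = +0.8167, q = Δφ/Δψ = 0.9125, d_rh = R√(Δφ²+q²Δλ²) = 10885.7 km
Excess = 10885.7 − 10664.4 = 221.3 ≈ 221 km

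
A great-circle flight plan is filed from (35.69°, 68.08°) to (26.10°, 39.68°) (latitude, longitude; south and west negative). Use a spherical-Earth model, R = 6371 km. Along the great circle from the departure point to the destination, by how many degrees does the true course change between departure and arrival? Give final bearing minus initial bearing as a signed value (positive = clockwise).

At departure: θ₁ = atan2(sin Δλ cos φ₂, cos φ₁ sin φ₂ − sin φ₁ cos φ₂ cos Δλ) = 256.37°
At arrival: θ₂ = atan2(sin Δλ cos φ₁, −cos φ₂ sin φ₁ + sin φ₂ cos φ₁ cos Δλ) = 241.52°
Δθ = θ₂ − θ₁ = -14.9°

-14.9°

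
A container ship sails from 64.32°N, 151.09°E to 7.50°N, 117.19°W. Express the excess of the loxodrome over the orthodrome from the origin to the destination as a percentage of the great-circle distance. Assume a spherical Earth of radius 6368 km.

5.1%

Great circle: σ = 1.4659 rad → d_gc = Rσ = 9334.6 km
Rhumb: Δφ = -0.9917, Δλ = +1.6008, Δψ = -1.3474, q = Δφ/Δψ = 0.7360 → d_rh = R√(Δφ²+q²Δλ²) = 9806.6 km
Excess = (9806.6 − 9334.6) / 9334.6 = 472.0 / 9334.6 = 5.06% ≈ 5.1%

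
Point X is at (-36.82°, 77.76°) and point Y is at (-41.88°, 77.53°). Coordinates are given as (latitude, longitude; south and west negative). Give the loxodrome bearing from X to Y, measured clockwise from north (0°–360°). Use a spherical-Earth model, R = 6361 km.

Δψ = ln[tan(π/4+φ₂/2)/tan(π/4+φ₁/2)] = -0.1143
Δλ = -0.0040 rad (taken the short way round)
course = atan2(Δλ, Δψ) = 182.01°

182.0°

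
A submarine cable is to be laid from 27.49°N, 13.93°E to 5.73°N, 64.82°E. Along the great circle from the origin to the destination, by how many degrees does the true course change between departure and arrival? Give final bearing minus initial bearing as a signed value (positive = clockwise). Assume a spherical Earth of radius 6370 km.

+15.8°

At departure: θ₁ = atan2(sin Δλ cos φ₂, cos φ₁ sin φ₂ − sin φ₁ cos φ₂ cos Δλ) = 104.60°
At arrival: θ₂ = atan2(sin Δλ cos φ₁, −cos φ₂ sin φ₁ + sin φ₂ cos φ₁ cos Δλ) = 120.37°
Δθ = θ₂ − θ₁ = +15.8°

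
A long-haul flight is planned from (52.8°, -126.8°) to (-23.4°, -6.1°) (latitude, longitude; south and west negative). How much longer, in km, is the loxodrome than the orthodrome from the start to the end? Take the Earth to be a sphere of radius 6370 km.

444 km

Great circle: cos σ = sin φ₁ sin φ₂ + cos φ₁ cos φ₂ cos Δλ,  σ = 2.2138 rad → d_gc = 14102.1 km
Rhumb line: Δψ = -1.5093, q = Δφ/Δψ = 0.8812, d_rh = R√(Δφ²+q²Δλ²) = 14546.0 km
Excess = 14546.0 − 14102.1 = 443.9 ≈ 444 km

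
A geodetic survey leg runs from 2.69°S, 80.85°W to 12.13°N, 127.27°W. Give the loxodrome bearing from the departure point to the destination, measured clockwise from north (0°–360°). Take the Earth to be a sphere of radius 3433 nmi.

Δψ = ln[tan(π/4+φ₂/2)/tan(π/4+φ₁/2)] = +0.2603
Δλ = -0.8102 rad (taken the short way round)
course = atan2(Δλ, Δψ) = 287.81°

287.8°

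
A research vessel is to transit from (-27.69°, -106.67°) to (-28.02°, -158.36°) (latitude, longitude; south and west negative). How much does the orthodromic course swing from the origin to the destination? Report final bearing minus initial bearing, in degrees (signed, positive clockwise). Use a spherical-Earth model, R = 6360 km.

Initial bearing θ₁ = atan2(sin Δλ cos φ₂, cos φ₁ sin φ₂ − sin φ₁ cos φ₂ cos Δλ) = 256.86°
Final bearing θ₂ = (initial bearing from the destination back to the start) + 180° = 282.37°
Δθ = θ₂ − θ₁ = +25.5°

+25.5°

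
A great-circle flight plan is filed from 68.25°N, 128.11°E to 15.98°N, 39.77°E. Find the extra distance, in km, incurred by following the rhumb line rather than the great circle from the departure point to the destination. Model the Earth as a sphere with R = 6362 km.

468 km

Great circle: cos σ = sin φ₁ sin φ₂ + cos φ₁ cos φ₂ cos Δλ,  σ = 1.3015 rad → d_gc = 8280.3 km
Rhumb line: Δψ = -1.3671, q = Δφ/Δψ = 0.6673, d_rh = R√(Δφ²+q²Δλ²) = 8748.4 km
Excess = 8748.4 − 8280.3 = 468.1 ≈ 468 km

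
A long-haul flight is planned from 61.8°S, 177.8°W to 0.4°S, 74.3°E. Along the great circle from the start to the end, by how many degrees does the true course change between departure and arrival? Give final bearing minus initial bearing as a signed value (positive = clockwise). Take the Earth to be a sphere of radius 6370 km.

At departure: θ₁ = atan2(sin Δλ cos φ₂, cos φ₁ sin φ₂ − sin φ₁ cos φ₂ cos Δλ) = 253.93°
At arrival: θ₂ = atan2(sin Δλ cos φ₁, −cos φ₂ sin φ₁ + sin φ₂ cos φ₁ cos Δλ) = 332.99°
Δθ = θ₂ − θ₁ = +79.1°

+79.1°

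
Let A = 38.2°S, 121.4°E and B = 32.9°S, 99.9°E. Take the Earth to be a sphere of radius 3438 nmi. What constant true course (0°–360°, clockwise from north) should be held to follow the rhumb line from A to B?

286.9°

Δψ = ln[tan(π/4+φ₂/2)/tan(π/4+φ₁/2)] = +0.1138
Δλ = -0.3752 rad (taken the short way round)
course = atan2(Δλ, Δψ) = 286.87°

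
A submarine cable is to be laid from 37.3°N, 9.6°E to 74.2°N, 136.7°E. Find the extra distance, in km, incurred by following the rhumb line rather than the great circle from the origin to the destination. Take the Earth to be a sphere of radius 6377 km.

1231 km

Great circle: cos σ = sin φ₁ sin φ₂ + cos φ₁ cos φ₂ cos Δλ,  σ = 1.1013 rad → d_gc = 7022.9 km
Rhumb line: Δψ = +1.2724, q = Δφ/Δψ = 0.5061, d_rh = R√(Δφ²+q²Δλ²) = 8254.1 km
Excess = 8254.1 − 7022.9 = 1231.2 ≈ 1231 km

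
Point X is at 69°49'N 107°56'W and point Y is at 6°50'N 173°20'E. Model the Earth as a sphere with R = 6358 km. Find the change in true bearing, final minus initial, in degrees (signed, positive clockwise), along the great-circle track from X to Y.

Initial bearing θ₁ = atan2(sin Δλ cos φ₂, cos φ₁ sin φ₂ − sin φ₁ cos φ₂ cos Δλ) = 261.76°
Final bearing θ₂ = (initial bearing from the destination back to the start) + 180° = 200.12°
Δθ = θ₂ − θ₁ = -61.6°

-61.6°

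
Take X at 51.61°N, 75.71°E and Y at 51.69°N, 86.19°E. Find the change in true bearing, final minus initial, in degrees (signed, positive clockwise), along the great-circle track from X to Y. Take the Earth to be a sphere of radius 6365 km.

+8.2°

At departure: θ₁ = atan2(sin Δλ cos φ₂, cos φ₁ sin φ₂ − sin φ₁ cos φ₂ cos Δλ) = 85.18°
At arrival: θ₂ = atan2(sin Δλ cos φ₁, −cos φ₂ sin φ₁ + sin φ₂ cos φ₁ cos Δλ) = 93.41°
Δθ = θ₂ − θ₁ = +8.2°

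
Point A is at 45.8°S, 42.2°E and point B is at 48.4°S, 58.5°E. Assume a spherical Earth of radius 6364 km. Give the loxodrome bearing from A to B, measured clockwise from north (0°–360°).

Meridional parts: M(φ₁)=-0.9013, M(φ₂)=-0.9679 → ΔM = -0.0667;  Δλ = +0.2845 rad
tan C = Δλ / ΔM = -4.2664 → C = 103.19°

103.2°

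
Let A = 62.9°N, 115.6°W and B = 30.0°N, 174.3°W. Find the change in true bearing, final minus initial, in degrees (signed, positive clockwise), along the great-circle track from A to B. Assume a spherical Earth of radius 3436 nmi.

-46.0°

Initial bearing θ₁ = atan2(sin Δλ cos φ₂, cos φ₁ sin φ₂ − sin φ₁ cos φ₂ cos Δλ) = 256.86°
Final bearing θ₂ = (initial bearing from the destination back to the start) + 180° = 210.81°
Δθ = θ₂ − θ₁ = -46.0°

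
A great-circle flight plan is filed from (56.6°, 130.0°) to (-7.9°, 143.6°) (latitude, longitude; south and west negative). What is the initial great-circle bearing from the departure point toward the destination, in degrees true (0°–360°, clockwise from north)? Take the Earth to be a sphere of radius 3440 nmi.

165.2°

N = sin Δλ·cos φ₂ = +0.2329;  D = cos φ₁ sin φ₂ − sin φ₁ cos φ₂ cos Δλ = -0.8794
initial course = atan2(N, D) = 165.17°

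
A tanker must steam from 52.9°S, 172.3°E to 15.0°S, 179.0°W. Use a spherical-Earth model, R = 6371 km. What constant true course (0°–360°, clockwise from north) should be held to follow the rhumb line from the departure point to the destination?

10.4°

Meridional parts: M(φ₁)=-1.0919, M(φ₂)=-0.2648 → ΔM = +0.8271;  Δλ = +0.1518 rad
tan C = Δλ / ΔM = +0.1836 → C = 10.40°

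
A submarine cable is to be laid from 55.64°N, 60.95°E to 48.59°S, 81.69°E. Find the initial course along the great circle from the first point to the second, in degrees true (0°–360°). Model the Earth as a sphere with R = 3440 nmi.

θ = atan2( sin Δλ·cos φ₂ ,  cos φ₁ sin φ₂ − sin φ₁ cos φ₂ cos Δλ )
  = atan2(+0.2342, -0.9339) = 165.92°

165.9°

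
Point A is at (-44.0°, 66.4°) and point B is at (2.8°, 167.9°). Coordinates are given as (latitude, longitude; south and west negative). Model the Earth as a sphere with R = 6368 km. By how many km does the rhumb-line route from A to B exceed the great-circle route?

288 km

Great circle: cos σ = sin φ₁ sin φ₂ + cos φ₁ cos φ₂ cos Δλ,  σ = 1.7489 rad → d_gc = 11137.1 km
Rhumb line: Δψ = +0.9058, q = Δφ/Δψ = 0.9018, d_rh = R√(Δφ²+q²Δλ²) = 11425.5 km
Excess = 11425.5 − 11137.1 = 288.4 ≈ 288 km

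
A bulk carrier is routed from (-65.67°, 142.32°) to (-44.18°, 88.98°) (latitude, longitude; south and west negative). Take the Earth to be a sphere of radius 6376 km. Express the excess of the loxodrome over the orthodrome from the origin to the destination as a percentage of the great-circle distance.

2.5%

Great circle: σ = 0.6242 rad → d_gc = Rσ = 3979.9 km
Rhumb: Δφ = +0.3751, Δλ = -0.9310, Δψ = +0.6732, q = Δφ/Δψ = 0.5571 → d_rh = R√(Δφ²+q²Δλ²) = 4081.2 km
Excess = (4081.2 − 3979.9) / 3979.9 = 101.3 / 3979.9 = 2.545% ≈ 2.5%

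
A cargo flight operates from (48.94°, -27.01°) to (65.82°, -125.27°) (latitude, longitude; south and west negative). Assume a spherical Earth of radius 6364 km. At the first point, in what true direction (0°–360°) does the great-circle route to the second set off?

θ = atan2( sin Δλ·cos φ₂ ,  cos φ₁ sin φ₂ − sin φ₁ cos φ₂ cos Δλ )
  = atan2(-0.4054, +0.6436) = 327.80°

327.8°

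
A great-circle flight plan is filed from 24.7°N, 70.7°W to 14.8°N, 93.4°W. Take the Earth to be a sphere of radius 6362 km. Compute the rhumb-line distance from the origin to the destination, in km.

2611 km

Δψ = ln[tan(π/4+φ₂/2)/tan(π/4+φ₁/2)] = -0.1839;  Δφ = -0.1728 rad,  Δλ = -0.3962 rad
q = Δφ/Δψ = 0.9397
d = R·√(Δφ² + q²Δλ²) = 6362·0.41044 = 2611 km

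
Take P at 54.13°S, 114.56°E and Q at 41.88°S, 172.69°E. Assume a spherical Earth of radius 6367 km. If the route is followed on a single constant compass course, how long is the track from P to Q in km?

4504 km

Δψ = ln[tan(π/4+φ₂/2)/tan(π/4+φ₁/2)] = +0.3217;  Δφ = +0.2138 rad,  Δλ = +1.0146 rad
q = Δφ/Δψ = 0.6646
d = R·√(Δφ² + q²Δλ²) = 6367·0.70738 = 4504 km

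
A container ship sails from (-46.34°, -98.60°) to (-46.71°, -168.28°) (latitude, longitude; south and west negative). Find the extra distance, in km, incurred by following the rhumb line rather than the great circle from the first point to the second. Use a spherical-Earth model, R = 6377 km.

Great circle: cos σ = sin φ₁ sin φ₂ + cos φ₁ cos φ₂ cos Δλ,  σ = 0.8079 rad → d_gc = 5152.3 km
Rhumb line: Δψ = -0.0094, q = Δφ/Δψ = 0.6880, d_rh = R√(Δφ²+q²Δλ²) = 5336.1 km
Excess = 5336.1 − 5152.3 = 183.8 ≈ 184 km

184 km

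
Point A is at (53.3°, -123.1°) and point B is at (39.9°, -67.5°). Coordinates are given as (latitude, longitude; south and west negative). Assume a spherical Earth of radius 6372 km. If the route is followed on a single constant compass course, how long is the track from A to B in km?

Rhumb course C = atan2(Δλ, Δψ) with Δψ = ln[tan(π/4+φ₂/2)/tan(π/4+φ₁/2)] = -0.3429, Δλ = +0.9704 → C = 109.46°
d = R·|Δφ| / |cos C| = 6372·0.23387 / 0.33320 = 4473 km

4473 km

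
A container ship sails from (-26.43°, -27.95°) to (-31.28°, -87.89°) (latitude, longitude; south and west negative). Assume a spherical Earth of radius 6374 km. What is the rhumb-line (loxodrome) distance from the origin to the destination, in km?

5862 km

Rhumb course C = atan2(Δλ, Δψ) with Δψ = ln[tan(π/4+φ₂/2)/tan(π/4+φ₁/2)] = -0.0967, Δλ = -1.0462 → C = 264.72°
d = R·|Δφ| / |cos C| = 6374·0.08465 / 0.09204 = 5862 km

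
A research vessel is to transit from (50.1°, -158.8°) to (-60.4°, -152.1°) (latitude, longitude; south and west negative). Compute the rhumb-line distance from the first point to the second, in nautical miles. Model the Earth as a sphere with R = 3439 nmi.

6641 nmi

Rhumb course C = atan2(Δλ, Δψ) with Δψ = ln[tan(π/4+φ₂/2)/tan(π/4+φ₁/2)] = -2.3444, Δλ = +0.1169 → C = 177.14°
d = R·|Δφ| / |cos C| = 3439·1.92859 / 0.99876 = 6641 nmi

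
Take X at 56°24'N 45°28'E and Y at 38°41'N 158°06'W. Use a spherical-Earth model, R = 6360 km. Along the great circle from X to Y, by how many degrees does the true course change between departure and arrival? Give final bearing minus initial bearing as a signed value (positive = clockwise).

At departure: θ₁ = atan2(sin Δλ cos φ₂, cos φ₁ sin φ₂ − sin φ₁ cos φ₂ cos Δλ) = 18.33°
At arrival: θ₂ = atan2(sin Δλ cos φ₁, −cos φ₂ sin φ₁ + sin φ₂ cos φ₁ cos Δλ) = 167.12°
Δθ = θ₂ − θ₁ = +148.8°

+148.8°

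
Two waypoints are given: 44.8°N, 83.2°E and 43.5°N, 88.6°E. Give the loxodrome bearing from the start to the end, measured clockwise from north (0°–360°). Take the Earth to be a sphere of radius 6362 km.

Meridional parts: M(φ₁)=+0.8764, M(φ₂)=+0.8448 → ΔM = -0.0316;  Δλ = +0.0942 rad
tan C = Δλ / ΔM = -2.9803 → C = 108.55°

108.5°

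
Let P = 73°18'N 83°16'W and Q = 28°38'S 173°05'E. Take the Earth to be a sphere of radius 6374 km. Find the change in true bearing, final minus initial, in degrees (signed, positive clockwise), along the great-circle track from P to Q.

At departure: θ₁ = atan2(sin Δλ cos φ₂, cos φ₁ sin φ₂ − sin φ₁ cos φ₂ cos Δλ) = 274.07°
At arrival: θ₂ = atan2(sin Δλ cos φ₁, −cos φ₂ sin φ₁ + sin φ₂ cos φ₁ cos Δλ) = 199.06°
Δθ = θ₂ − θ₁ = -75.0°

-75.0°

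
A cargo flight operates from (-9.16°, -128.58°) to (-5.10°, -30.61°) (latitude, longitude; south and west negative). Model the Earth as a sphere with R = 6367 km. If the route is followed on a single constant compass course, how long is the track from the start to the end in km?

10810 km

Δψ = ln[tan(π/4+φ₂/2)/tan(π/4+φ₁/2)] = +0.0714;  Δφ = +0.0709 rad,  Δλ = +1.7099 rad
q = Δφ/Δψ = 0.9921
d = R·√(Δφ² + q²Δλ²) = 6367·1.69779 = 10810 km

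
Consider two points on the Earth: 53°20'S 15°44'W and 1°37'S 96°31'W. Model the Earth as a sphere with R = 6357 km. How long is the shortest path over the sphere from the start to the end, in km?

9232 km

Haversine: a = sin²(Δφ/2)+cos φ₁ cos φ₂ sin²(Δλ/2) = 0.44088;  σ = 2·atan2(√a,√(1−a))
σ = 83.210° → d = Rσ = 6357·1.45228 = 9232 km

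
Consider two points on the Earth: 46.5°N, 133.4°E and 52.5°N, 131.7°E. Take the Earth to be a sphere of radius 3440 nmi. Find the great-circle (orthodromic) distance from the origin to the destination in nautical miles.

366 nmi

cos σ = sin φ₁ sin φ₂ + cos φ₁ cos φ₂ cos Δλ
      = sin(46.50°)sin(52.50°) + cos(46.50°)cos(52.50°)cos(-1.70°) = 0.9943
σ = 6.100° → d = Rσ = 3440·0.10647 = 366 nmi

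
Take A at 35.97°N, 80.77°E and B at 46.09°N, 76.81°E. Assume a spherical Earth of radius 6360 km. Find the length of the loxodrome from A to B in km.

1171 km

Rhumb course C = atan2(Δλ, Δψ) with Δψ = ln[tan(π/4+φ₂/2)/tan(π/4+φ₁/2)] = +0.2349, Δλ = -0.0691 → C = 343.61°
d = R·|Δφ| / |cos C| = 6360·0.17663 / 0.95934 = 1171 km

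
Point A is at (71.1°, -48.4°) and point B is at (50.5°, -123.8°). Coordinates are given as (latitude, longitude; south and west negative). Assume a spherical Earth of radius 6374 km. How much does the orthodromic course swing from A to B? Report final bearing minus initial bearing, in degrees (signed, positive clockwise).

Initial bearing θ₁ = atan2(sin Δλ cos φ₂, cos φ₁ sin φ₂ − sin φ₁ cos φ₂ cos Δλ) = 279.07°
Final bearing θ₂ = (initial bearing from the destination back to the start) + 180° = 210.19°
Δθ = θ₂ − θ₁ = -68.9°

-68.9°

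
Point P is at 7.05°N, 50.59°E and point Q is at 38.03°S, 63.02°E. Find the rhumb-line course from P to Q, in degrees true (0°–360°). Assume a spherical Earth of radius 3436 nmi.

Meridional parts: M(φ₁)=+0.1234, M(φ₂)=-0.7187 → ΔM = -0.8420;  Δλ = +0.2169 rad
tan C = Δλ / ΔM = -0.2577 → C = 165.55°

165.6°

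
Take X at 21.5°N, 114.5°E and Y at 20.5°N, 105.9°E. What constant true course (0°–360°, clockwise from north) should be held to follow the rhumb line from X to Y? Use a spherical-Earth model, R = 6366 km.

262.9°

Δψ = ln[tan(π/4+φ₂/2)/tan(π/4+φ₁/2)] = -0.0187
Δλ = -0.1501 rad (taken the short way round)
course = atan2(Δλ, Δψ) = 262.90°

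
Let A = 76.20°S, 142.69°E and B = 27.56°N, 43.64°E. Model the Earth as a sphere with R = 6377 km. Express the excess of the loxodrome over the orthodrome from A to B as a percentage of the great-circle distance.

Great circle: σ = 2.0744 rad → d_gc = Rσ = 13228.4 km
Rhumb: Δφ = +1.8110, Δλ = -1.7287, Δψ = +2.6126, q = Δφ/Δψ = 0.6932 → d_rh = R√(Δφ²+q²Δλ²) = 13847.8 km
Excess = (13847.8 − 13228.4) / 13228.4 = 619.4 / 13228.4 = 4.68% ≈ 4.7%

4.7%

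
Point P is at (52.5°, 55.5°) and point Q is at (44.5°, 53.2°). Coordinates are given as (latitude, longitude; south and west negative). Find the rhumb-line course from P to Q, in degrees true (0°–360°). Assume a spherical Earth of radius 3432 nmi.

Δψ = ln[tan(π/4+φ₂/2)/tan(π/4+φ₁/2)] = -0.2113
Δλ = -0.0401 rad (taken the short way round)
course = atan2(Δλ, Δψ) = 190.76°

190.8°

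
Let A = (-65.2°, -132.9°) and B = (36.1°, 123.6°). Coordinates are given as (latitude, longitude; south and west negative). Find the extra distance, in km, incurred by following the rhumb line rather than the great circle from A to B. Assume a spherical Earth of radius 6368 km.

379 km

Great circle: cos σ = sin φ₁ sin φ₂ + cos φ₁ cos φ₂ cos Δλ,  σ = 2.2319 rad → d_gc = 14212.6 km
Rhumb line: Δψ = +2.1912, q = Δφ/Δψ = 0.8069, d_rh = R√(Δφ²+q²Δλ²) = 14591.4 km
Excess = 14591.4 − 14212.6 = 378.8 ≈ 379 km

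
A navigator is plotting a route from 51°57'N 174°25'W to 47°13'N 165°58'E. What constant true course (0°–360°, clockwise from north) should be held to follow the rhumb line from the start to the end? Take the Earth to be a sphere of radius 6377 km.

249.6°

Δψ = ln[tan(π/4+φ₂/2)/tan(π/4+φ₁/2)] = -0.1276
Δλ = -0.3424 rad (taken the short way round)
course = atan2(Δλ, Δψ) = 249.57°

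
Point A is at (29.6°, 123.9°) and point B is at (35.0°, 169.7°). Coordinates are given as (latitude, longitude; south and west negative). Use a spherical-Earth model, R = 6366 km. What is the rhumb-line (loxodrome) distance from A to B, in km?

Rhumb course C = atan2(Δλ, Δψ) with Δψ = ln[tan(π/4+φ₂/2)/tan(π/4+φ₁/2)] = +0.1116, Δλ = +0.7994 → C = 82.05°
d = R·|Δφ| / |cos C| = 6366·0.09425 / 0.13824 = 4340 km

4340 km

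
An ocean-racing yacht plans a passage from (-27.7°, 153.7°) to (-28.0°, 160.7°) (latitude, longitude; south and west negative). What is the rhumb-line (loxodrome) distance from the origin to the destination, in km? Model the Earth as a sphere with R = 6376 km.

690 km

Δψ = ln[tan(π/4+φ₂/2)/tan(π/4+φ₁/2)] = -0.0059;  Δφ = -0.0052 rad,  Δλ = +0.1222 rad
q = Δφ/Δψ = 0.8842
d = R·√(Δφ² + q²Δλ²) = 6376·0.10815 = 690 km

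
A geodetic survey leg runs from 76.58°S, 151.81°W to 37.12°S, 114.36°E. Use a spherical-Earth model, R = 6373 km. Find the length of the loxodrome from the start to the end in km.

Δψ = ln[tan(π/4+φ₂/2)/tan(π/4+φ₁/2)] = +1.4414;  Δφ = +0.6887 rad,  Δλ = -1.6376 rad
q = Δφ/Δψ = 0.4778
d = R·√(Δφ² + q²Δλ²) = 6373·1.04238 = 6643 km

6643 km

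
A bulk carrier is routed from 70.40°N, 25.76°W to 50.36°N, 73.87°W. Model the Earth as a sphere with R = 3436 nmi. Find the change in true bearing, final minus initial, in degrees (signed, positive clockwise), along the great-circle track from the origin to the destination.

At departure: θ₁ = atan2(sin Δλ cos φ₂, cos φ₁ sin φ₂ − sin φ₁ cos φ₂ cos Δλ) = 253.25°
At arrival: θ₂ = atan2(sin Δλ cos φ₁, −cos φ₂ sin φ₁ + sin φ₂ cos φ₁ cos Δλ) = 210.23°
Δθ = θ₂ − θ₁ = -43.0°

-43.0°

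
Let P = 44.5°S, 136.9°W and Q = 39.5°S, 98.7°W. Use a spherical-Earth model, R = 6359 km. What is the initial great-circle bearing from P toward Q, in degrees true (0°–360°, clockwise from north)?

93.4°

θ = atan2( sin Δλ·cos φ₂ ,  cos φ₁ sin φ₂ − sin φ₁ cos φ₂ cos Δλ )
  = atan2(+0.4772, -0.0287) = 93.44°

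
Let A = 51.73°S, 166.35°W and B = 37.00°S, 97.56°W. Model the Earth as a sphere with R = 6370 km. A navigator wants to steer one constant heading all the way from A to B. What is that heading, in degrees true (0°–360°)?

73.2°

Δψ = ln[tan(π/4+φ₂/2)/tan(π/4+φ₁/2)] = +0.3625
Δλ = +1.2006 rad (taken the short way round)
course = atan2(Δλ, Δψ) = 73.20°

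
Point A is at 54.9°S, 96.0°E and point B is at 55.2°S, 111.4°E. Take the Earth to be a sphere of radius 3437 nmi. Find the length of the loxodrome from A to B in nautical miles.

Δψ = ln[tan(π/4+φ₂/2)/tan(π/4+φ₁/2)] = -0.0091;  Δφ = -0.0052 rad,  Δλ = +0.2688 rad
q = Δφ/Δψ = 0.5729
d = R·√(Δφ² + q²Δλ²) = 3437·0.15406 = 530 nmi

530 nmi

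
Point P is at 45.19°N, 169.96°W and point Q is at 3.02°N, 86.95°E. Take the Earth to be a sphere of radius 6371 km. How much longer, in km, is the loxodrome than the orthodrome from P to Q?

371 km

Great circle: cos σ = sin φ₁ sin φ₂ + cos φ₁ cos φ₂ cos Δλ,  σ = 1.6931 rad → d_gc = 10786.8 km
Rhumb line: Δψ = -0.8333, q = Δφ/Δψ = 0.8832, d_rh = R√(Δφ²+q²Δλ²) = 11157.4 km
Excess = 11157.4 − 10786.8 = 370.6 ≈ 371 km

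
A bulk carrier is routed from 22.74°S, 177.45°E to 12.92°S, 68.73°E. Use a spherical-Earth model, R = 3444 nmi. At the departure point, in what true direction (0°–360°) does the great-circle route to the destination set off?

250.5°

N = sin Δλ·cos φ₂ = -0.9231;  D = cos φ₁ sin φ₂ − sin φ₁ cos φ₂ cos Δλ = -0.3271
initial course = atan2(N, D) = 250.49°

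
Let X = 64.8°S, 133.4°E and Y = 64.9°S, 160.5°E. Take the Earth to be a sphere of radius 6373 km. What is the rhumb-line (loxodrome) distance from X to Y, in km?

1281 km

Δψ = ln[tan(π/4+φ₂/2)/tan(π/4+φ₁/2)] = -0.0041;  Δφ = -0.0017 rad,  Δλ = +0.4730 rad
q = Δφ/Δψ = 0.4250
d = R·√(Δφ² + q²Δλ²) = 6373·0.20102 = 1281 km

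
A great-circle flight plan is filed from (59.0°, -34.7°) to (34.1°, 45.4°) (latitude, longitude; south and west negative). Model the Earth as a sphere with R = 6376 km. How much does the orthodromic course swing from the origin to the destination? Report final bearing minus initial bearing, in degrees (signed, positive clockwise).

At departure: θ₁ = atan2(sin Δλ cos φ₂, cos φ₁ sin φ₂ − sin φ₁ cos φ₂ cos Δλ) = 78.45°
At arrival: θ₂ = atan2(sin Δλ cos φ₁, −cos φ₂ sin φ₁ + sin φ₂ cos φ₁ cos Δλ) = 142.45°
Δθ = θ₂ − θ₁ = +64.0°

+64.0°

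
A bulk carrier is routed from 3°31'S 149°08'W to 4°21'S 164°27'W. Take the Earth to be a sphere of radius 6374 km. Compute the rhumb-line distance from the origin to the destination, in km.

Rhumb course C = atan2(Δλ, Δψ) with Δψ = ln[tan(π/4+φ₂/2)/tan(π/4+φ₁/2)] = -0.0146, Δλ = -0.2673 → C = 266.88°
d = R·|Δφ| / |cos C| = 6374·0.01454 / 0.05445 = 1702 km

1702 km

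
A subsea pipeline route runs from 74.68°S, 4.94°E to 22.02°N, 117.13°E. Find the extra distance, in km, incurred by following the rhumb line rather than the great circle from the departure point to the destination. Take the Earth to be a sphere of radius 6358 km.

Great circle: cos σ = sin φ₁ sin φ₂ + cos φ₁ cos φ₂ cos Δλ,  σ = 2.0422 rad → d_gc = 12984.1 km
Rhumb line: Δψ = +2.4004, q = Δφ/Δψ = 0.7031, d_rh = R√(Δφ²+q²Δλ²) = 13848.0 km
Excess = 13848.0 − 12984.1 = 863.9 ≈ 864 km

864 km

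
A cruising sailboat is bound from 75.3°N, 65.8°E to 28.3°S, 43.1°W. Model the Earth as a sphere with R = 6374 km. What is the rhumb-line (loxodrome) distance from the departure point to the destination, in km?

14348 km

Δψ = ln[tan(π/4+φ₂/2)/tan(π/4+φ₁/2)] = -2.5634;  Δφ = -1.8082 rad,  Δλ = -1.9007 rad
q = Δφ/Δψ = 0.7054
d = R·√(Δφ² + q²Δλ²) = 6374·2.25099 = 14348 km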